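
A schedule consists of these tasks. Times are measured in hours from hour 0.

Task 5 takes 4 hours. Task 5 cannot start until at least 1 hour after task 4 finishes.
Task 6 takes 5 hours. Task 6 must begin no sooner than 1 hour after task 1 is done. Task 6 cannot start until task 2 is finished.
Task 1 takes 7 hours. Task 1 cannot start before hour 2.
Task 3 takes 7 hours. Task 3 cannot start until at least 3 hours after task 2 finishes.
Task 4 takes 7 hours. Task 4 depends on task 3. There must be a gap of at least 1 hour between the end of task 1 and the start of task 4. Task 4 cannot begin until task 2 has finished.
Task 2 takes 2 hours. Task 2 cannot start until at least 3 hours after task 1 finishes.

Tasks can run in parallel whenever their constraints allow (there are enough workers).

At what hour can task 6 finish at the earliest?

Task 1 cannot begin until its own release at hour 2. It runs from hour 2 to 2 + 7 = hour 9.
Task 2 cannot begin until task 1 (finishes hour 9, plus 3-hour gap → hour 12). It runs from hour 12 to 12 + 2 = hour 14.
Task 6 cannot start until task 1 (finishes hour 9, plus 1-hour gap → hour 10); task 2 (finishes hour 14). The controlling bound is hour 14, so task 6 finishes at 14 + 5 = hour 19.

19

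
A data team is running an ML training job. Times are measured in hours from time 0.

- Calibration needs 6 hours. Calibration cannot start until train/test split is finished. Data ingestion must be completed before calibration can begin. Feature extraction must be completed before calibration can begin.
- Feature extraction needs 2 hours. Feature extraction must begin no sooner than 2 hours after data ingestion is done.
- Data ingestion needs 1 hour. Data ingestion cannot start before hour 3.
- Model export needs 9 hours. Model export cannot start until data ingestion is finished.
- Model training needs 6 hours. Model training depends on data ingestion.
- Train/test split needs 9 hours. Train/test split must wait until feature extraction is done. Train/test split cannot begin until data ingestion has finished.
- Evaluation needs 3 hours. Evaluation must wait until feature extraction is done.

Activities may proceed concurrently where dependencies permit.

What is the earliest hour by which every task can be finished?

Data ingestion waits on its own release at hour 3, so it starts at hour 3 and finishes at 3 + 1 = hour 4.
Model export cannot begin until data ingestion (finishes hour 4). It runs from hour 4 to 4 + 9 = hour 13.
Model training waits on data ingestion (finishes hour 4), so it starts at hour 4 and finishes at 4 + 6 = hour 10.
Feature extraction cannot begin until data ingestion (finishes hour 4, plus 2-hour gap → hour 6). It runs from hour 6 to 6 + 2 = hour 8.
Evaluation waits on feature extraction (finishes hour 8), so it starts at hour 8 and finishes at 8 + 3 = hour 11.
Train/test split has to wait for feature extraction (finishes hour 8); data ingestion (finishes hour 4). The latest of these is hour 8, so train/test split runs hour 8 to 8 + 9 = hour 17.
Calibration cannot start until train/test split (finishes hour 17); data ingestion (finishes hour 4); feature extraction (finishes hour 8). The controlling bound is hour 17, so calibration finishes at 17 + 6 = hour 23.
All tasks are finished once the last one completes. Finish times: Data ingestion at 4, Feature extraction at 8, Train/test split at 17, Model training at 10, Evaluation at 11, Calibration at 23, Model export at 13. The latest is hour 23.

23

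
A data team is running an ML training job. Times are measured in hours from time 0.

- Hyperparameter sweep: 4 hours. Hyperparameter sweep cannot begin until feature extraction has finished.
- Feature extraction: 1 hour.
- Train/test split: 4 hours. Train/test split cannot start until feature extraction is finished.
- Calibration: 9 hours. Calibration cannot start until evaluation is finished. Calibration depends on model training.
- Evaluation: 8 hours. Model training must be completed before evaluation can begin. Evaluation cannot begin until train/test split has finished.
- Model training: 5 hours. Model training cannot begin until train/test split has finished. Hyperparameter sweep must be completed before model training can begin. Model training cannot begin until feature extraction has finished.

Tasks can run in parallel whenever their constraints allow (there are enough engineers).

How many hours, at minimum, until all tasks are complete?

27

Nothing blocks feature extraction, so it runs from hour 0 to hour 1.
Hyperparameter sweep waits on feature extraction (finishes hour 1), so it starts at hour 1 and finishes at 1 + 4 = hour 5.
Train/test split waits on feature extraction (finishes hour 1), so it starts at hour 1 and finishes at 1 + 4 = hour 5.
Model training cannot start until train/test split (finishes hour 5); hyperparameter sweep (finishes hour 5); feature extraction (finishes hour 1). The controlling bound is hour 5, so model training finishes at 5 + 5 = hour 10.
For evaluation: model training (finishes hour 10); train/test split (finishes hour 5). Taking the maximum gives a start of hour 10, and it finishes at 10 + 8 = hour 18.
Calibration cannot start until evaluation (finishes hour 18); model training (finishes hour 10). The controlling bound is hour 18, so calibration finishes at 18 + 9 = hour 27.
All tasks are finished once the last one completes. Finish times: Feature extraction at 1, Train/test split at 5, Hyperparameter sweep at 5, Model training at 10, Evaluation at 18, Calibration at 27. The latest is hour 27.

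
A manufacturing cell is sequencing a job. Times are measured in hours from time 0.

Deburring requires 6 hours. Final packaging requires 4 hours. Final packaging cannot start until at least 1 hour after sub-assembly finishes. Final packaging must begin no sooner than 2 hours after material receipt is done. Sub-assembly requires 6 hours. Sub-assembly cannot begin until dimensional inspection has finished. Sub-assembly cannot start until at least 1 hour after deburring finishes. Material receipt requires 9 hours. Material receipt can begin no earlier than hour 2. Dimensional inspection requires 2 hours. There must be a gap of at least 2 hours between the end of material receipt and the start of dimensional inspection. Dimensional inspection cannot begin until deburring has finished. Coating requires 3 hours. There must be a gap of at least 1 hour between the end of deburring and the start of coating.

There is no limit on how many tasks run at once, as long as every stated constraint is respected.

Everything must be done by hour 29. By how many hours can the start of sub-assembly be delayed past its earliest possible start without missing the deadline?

3

Deburring has no prerequisites, so it starts at hour 0 and finishes at hour 6.
Material receipt waits on its own release at hour 2, so it starts at hour 2 and finishes at 2 + 9 = hour 11.
Dimensional inspection cannot start until material receipt (finishes hour 11, plus 2-hour gap → hour 13); deburring (finishes hour 6). The controlling bound is hour 13, so dimensional inspection finishes at 13 + 2 = hour 15.
Sub-assembly cannot start until dimensional inspection (finishes hour 15); deburring (finishes hour 6, plus 1-hour gap → hour 7). The controlling bound is hour 15, so sub-assembly finishes at 15 + 6 = hour 21.

Working backward from the deadline:
To finish by hour 29, final packaging (duration 4) must start no later than hour 25.
Sub-assembly has to be done before final packaging (must start by hour 25, minus 1-hour gap → hour 24). That means finishing by hour 24, i.e. starting by 24 − 6 = hour 18.
So sub-assembly can start as early as hour 15 and as late as hour 18, giving 18 − 15 = 3 hours of slack.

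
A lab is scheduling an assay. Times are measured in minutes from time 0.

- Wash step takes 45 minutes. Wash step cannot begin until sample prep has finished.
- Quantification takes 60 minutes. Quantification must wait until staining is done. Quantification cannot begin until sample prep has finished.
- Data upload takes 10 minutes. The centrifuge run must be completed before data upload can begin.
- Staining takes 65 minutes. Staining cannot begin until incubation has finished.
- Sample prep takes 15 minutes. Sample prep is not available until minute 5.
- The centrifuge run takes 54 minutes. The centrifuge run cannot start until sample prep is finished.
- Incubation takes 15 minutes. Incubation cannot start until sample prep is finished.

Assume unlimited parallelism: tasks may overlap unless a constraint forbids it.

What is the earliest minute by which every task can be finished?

Sample prep waits on its own release at minute 5, so it starts at minute 5 and finishes at 5 + 15 = minute 20.
Wash step cannot begin until sample prep (finishes minute 20). It runs from minute 20 to 20 + 45 = minute 65.
The centrifuge run cannot begin until sample prep (finishes minute 20). It runs from minute 20 to 20 + 54 = minute 74.
After the centrifuge run (finishes minute 74), data upload can start at minute 74 and finishes at minute 84.
Incubation waits on sample prep (finishes minute 20), so it starts at minute 20 and finishes at 20 + 15 = minute 35.
Staining cannot begin until incubation (finishes minute 35). It runs from minute 35 to 35 + 65 = minute 100.
Quantification cannot start until staining (finishes minute 100); sample prep (finishes minute 20). The controlling bound is minute 100, so quantification finishes at 100 + 60 = minute 160.
All tasks are finished once the last one completes. Finish times: Sample prep at 20, Incubation at 35, The centrifuge run at 74, Wash step at 65, Staining at 100, Quantification at 160, Data upload at 84. The latest is minute 160.

160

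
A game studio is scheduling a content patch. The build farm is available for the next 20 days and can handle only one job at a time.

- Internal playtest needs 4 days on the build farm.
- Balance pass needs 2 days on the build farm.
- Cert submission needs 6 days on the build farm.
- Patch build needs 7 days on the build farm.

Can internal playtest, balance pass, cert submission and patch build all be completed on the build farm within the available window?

Running back to back, the jobs need 4 + 2 + 6 + 7 = 19 days on the build farm.
Since 19 ≤ 20, they fit within the window.

Yes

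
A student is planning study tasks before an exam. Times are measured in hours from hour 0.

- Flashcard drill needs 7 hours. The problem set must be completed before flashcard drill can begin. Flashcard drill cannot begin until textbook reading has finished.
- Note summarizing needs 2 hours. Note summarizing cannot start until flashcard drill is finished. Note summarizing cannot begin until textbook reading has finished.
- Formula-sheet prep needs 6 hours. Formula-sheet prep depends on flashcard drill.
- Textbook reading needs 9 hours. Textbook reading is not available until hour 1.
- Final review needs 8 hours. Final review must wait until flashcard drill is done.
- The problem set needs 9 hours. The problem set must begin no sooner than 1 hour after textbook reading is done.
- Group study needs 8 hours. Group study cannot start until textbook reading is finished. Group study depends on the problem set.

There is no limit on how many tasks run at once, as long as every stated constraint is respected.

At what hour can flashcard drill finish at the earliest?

27

Textbook reading waits on its own release at hour 1, so it starts at hour 1 and finishes at 1 + 9 = hour 10.
The problem set cannot begin until textbook reading (finishes hour 10, plus 1-hour gap → hour 11). It runs from hour 11 to 11 + 9 = hour 20.
For flashcard drill: the problem set (finishes hour 20); textbook reading (finishes hour 10). Taking the maximum gives a start of hour 20, and it finishes at 20 + 7 = hour 27.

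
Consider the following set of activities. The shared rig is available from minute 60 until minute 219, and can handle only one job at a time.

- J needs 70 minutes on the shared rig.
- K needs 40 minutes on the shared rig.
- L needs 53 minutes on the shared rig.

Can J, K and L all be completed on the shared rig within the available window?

No

The shared rig window is 219 − 60 = 159 minutes.
Running back to back, the jobs need 70 + 40 + 53 = 163 minutes on the shared rig.
Since 163 > 159, they cannot all fit.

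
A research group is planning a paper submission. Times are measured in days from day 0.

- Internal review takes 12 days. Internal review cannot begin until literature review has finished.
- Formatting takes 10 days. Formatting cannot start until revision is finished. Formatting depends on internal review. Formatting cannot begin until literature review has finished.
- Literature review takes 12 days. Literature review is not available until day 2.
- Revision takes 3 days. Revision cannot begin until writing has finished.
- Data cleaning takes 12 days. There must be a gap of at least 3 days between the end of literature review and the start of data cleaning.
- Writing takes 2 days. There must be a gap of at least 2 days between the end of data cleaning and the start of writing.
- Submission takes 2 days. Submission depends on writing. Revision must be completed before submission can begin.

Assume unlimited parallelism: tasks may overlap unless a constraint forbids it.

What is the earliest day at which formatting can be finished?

Literature review waits on its own release at day 2, so it starts at day 2 and finishes at 2 + 12 = day 14.
Internal review cannot begin until literature review (finishes day 14). It runs from day 14 to 14 + 12 = day 26.
After literature review (finishes day 14, plus 3-day gap → day 17), data cleaning can start at day 17 and finishes at day 29.
After data cleaning (finishes day 29, plus 2-day gap → day 31), writing can start at day 31 and finishes at day 33.
After writing (finishes day 33), revision can start at day 33 and finishes at day 36.
For formatting: revision (finishes day 36); internal review (finishes day 26); literature review (finishes day 14). Taking the maximum gives a start of day 36, and it finishes at 36 + 10 = day 46.

46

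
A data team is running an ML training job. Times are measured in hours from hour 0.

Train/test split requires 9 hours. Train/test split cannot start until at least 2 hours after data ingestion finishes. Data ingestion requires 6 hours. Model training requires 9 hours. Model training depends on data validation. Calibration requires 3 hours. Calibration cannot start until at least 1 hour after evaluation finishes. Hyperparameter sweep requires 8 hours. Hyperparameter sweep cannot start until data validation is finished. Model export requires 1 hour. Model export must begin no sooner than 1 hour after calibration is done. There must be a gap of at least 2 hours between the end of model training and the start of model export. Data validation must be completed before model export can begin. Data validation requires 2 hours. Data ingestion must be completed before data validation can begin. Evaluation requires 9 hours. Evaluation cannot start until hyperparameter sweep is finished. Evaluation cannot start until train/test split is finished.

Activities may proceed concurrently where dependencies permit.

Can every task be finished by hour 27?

No

Data ingestion has no prerequisites, so it starts at hour 0 and finishes at hour 6.
After data ingestion (finishes hour 6, plus 2-hour gap → hour 8), train/test split can start at hour 8 and finishes at hour 17.
After data ingestion (finishes hour 6), data validation can start at hour 6 and finishes at hour 8.
After data validation (finishes hour 8), model training can start at hour 8 and finishes at hour 17.
Hyperparameter sweep waits on data validation (finishes hour 8), so it starts at hour 8 and finishes at 8 + 8 = hour 16.
Evaluation has to wait for hyperparameter sweep (finishes hour 16); train/test split (finishes hour 17). The latest of these is hour 17, so evaluation runs hour 17 to 17 + 9 = hour 26.
After evaluation (finishes hour 26, plus 1-hour gap → hour 27), calibration can start at hour 27 and finishes at hour 30.
Model export has to wait for calibration (finishes hour 30, plus 1-hour gap → hour 31); model training (finishes hour 17, plus 2-hour gap → hour 19); data validation (finishes hour 8). The latest of these is hour 31, so model export runs hour 31 to 31 + 1 = hour 32.
The earliest everything can be done is hour 32, which is after the deadline of 27, so it is not possible.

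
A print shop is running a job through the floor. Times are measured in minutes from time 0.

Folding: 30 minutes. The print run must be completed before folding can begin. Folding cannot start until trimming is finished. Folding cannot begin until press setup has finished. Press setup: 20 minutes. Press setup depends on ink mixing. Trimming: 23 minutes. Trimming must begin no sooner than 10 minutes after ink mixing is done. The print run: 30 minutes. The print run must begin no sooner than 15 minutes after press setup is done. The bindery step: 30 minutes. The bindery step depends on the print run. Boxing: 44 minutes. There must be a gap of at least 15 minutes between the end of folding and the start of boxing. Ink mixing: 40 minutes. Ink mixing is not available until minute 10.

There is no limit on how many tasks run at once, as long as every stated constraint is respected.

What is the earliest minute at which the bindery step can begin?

115

After its own release at minute 10, ink mixing can start at minute 10 and finishes at minute 50.
Press setup waits on ink mixing (finishes minute 50), so it starts at minute 50 and finishes at 50 + 20 = minute 70.
After press setup (finishes minute 70, plus 15-minute gap → minute 85), the print run can start at minute 85 and finishes at minute 115.
The bindery step waits on the print run (finishes minute 115), so the earliest it can start is minute 115.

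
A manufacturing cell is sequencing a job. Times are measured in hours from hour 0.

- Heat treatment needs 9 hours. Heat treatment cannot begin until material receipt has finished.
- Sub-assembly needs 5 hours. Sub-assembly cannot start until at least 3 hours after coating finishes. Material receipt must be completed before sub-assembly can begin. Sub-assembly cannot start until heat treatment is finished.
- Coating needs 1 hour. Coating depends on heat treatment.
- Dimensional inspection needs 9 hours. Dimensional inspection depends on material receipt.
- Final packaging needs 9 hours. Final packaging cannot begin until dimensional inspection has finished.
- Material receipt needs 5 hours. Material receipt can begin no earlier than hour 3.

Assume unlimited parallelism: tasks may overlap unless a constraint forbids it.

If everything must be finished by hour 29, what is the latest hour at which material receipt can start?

To finish by hour 29, sub-assembly (duration 5) must start no later than hour 24.
Coating feeds into sub-assembly (must start by hour 24, minus 3-hour gap → hour 21); so coating must finish by hour 21 and therefore start by hour 20.
Heat treatment has several dependents: coating (must start by hour 20); sub-assembly (must start by hour 24). The earliest of those limits is hour 20, so heat treatment must start by 20 − 9 = hour 11.
Final packaging must finish by hour 29; it takes 9 hours, so it must start by 29 − 9 = hour 20.
Since final packaging (must start by hour 20) depends on it, dimensional inspection must finish by hour 20. Backing off its 9-hour duration gives a latest start of hour 11.
For material receipt: heat treatment (must start by hour 11); dimensional inspection (must start by hour 11); sub-assembly (must start by hour 24). The most restrictive is hour 11; with a 5-hour duration, material receipt must start by hour 6.

6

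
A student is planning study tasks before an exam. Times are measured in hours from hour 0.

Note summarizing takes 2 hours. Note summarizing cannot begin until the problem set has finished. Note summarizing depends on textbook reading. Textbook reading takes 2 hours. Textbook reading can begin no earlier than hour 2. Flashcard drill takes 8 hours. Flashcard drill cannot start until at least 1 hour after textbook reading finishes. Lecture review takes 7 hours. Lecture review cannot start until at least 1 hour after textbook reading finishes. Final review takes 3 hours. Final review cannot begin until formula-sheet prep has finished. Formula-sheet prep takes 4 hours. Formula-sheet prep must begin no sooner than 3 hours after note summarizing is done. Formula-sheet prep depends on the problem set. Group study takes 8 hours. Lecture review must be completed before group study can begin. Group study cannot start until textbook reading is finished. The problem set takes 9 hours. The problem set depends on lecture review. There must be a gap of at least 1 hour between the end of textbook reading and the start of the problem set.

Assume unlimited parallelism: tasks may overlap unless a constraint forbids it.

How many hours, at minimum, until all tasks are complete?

33

Textbook reading cannot begin until its own release at hour 2. It runs from hour 2 to 2 + 2 = hour 4.
After textbook reading (finishes hour 4, plus 1-hour gap → hour 5), flashcard drill can start at hour 5 and finishes at hour 13.
After textbook reading (finishes hour 4, plus 1-hour gap → hour 5), lecture review can start at hour 5 and finishes at hour 12.
Group study needs all of lecture review (finishes hour 12); textbook reading (finishes hour 4). That puts its earliest start at hour 12; it finishes at 12 + 8 = hour 20.
The problem set cannot start until lecture review (finishes hour 12); textbook reading (finishes hour 4, plus 1-hour gap → hour 5). The controlling bound is hour 12, so the problem set finishes at 12 + 9 = hour 21.
For note summarizing: the problem set (finishes hour 21); textbook reading (finishes hour 4). Taking the maximum gives a start of hour 21, and it finishes at 21 + 2 = hour 23.
Formula-sheet prep cannot start until note summarizing (finishes hour 23, plus 3-hour gap → hour 26); the problem set (finishes hour 21). The controlling bound is hour 26, so formula-sheet prep finishes at 26 + 4 = hour 30.
After formula-sheet prep (finishes hour 30), final review can start at hour 30 and finishes at hour 33.
All tasks are finished once the last one completes. Finish times: Textbook reading at 4, Lecture review at 12, The problem set at 21, Flashcard drill at 13, Group study at 20, Note summarizing at 23, Formula-sheet prep at 30, Final review at 33. The latest is hour 33.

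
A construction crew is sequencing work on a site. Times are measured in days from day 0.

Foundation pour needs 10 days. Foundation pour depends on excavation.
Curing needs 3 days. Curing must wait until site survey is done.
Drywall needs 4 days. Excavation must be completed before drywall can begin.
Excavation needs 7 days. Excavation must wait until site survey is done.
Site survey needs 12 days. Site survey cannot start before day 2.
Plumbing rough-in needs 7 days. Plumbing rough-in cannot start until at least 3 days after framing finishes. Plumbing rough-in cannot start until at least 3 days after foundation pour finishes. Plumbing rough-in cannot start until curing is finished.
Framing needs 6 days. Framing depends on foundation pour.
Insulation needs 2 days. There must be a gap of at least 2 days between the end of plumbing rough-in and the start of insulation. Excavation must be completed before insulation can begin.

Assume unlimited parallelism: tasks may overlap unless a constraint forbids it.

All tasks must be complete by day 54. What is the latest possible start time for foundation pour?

Nothing follows insulation; the deadline of day 54 is its only limit. It must start by 54 − 2 = day 52.
Since insulation (must start by day 52, minus 2-day gap → day 50) depends on it, plumbing rough-in must finish by day 50. Backing off its 7-day duration gives a latest start of day 43.
Framing must finish before plumbing rough-in (must start by day 43, minus 3-day gap → day 40). With a 6-day duration, framing must start by 40 − 6 = day 34.
For foundation pour: framing (must start by day 34); plumbing rough-in (must start by day 43, minus 3-day gap → day 40). The most restrictive is day 34; with a 10-day duration, foundation pour must start by day 24.

24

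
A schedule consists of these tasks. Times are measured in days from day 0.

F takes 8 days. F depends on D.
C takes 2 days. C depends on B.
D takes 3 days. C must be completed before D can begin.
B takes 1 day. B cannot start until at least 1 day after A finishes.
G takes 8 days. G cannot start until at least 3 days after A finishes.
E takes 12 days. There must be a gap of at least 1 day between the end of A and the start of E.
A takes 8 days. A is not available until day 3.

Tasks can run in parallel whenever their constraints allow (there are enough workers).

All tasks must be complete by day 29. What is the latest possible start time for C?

16

F has no dependents, so it just needs to finish by day 29. Starting by 29 − 8 = day 21 achieves that.
D must finish before F (must start by day 21). With a 3-day duration, D must start by 21 − 3 = day 18.
C has to be done before D (must start by day 18). That means finishing by day 18, i.e. starting by 18 − 2 = day 16.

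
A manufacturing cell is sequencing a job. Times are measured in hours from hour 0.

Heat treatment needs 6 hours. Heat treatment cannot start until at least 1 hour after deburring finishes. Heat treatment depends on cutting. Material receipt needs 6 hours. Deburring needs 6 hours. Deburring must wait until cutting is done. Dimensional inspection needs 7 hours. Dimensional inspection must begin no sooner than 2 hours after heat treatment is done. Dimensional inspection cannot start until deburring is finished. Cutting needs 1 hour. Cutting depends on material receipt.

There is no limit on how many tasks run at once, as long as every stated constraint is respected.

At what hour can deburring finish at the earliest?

Nothing blocks material receipt, so it runs from hour 0 to hour 6.
Cutting cannot begin until material receipt (finishes hour 6). It runs from hour 6 to 6 + 1 = hour 7.
Deburring waits on cutting (finishes hour 7), so it starts at hour 7 and finishes at 7 + 6 = hour 13.

13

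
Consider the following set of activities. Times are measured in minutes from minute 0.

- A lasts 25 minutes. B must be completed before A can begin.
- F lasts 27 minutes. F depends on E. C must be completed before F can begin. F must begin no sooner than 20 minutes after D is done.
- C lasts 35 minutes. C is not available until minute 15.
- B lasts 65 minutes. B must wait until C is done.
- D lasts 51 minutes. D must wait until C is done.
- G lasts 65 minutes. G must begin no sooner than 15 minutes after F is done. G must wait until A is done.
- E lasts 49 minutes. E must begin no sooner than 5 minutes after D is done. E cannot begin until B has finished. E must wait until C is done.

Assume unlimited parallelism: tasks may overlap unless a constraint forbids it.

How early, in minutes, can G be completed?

C cannot begin until its own release at minute 15. It runs from minute 15 to 15 + 35 = minute 50.
D waits on C (finishes minute 50), so it starts at minute 50 and finishes at 50 + 51 = minute 101.
B waits on C (finishes minute 50), so it starts at minute 50 and finishes at 50 + 65 = minute 115.
For E: D (finishes minute 101, plus 5-minute gap → minute 106); B (finishes minute 115); C (finishes minute 50). Taking the maximum gives a start of minute 115, and it finishes at 115 + 49 = minute 164.
F cannot start until E (finishes minute 164); C (finishes minute 50); D (finishes minute 101, plus 20-minute gap → minute 121). The controlling bound is minute 164, so F finishes at 164 + 27 = minute 191.
A waits on B (finishes minute 115), so it starts at minute 115 and finishes at 115 + 25 = minute 140.
G has to wait for F (finishes minute 191, plus 15-minute gap → minute 206); A (finishes minute 140). The latest of these is minute 206, so G runs minute 206 to 206 + 65 = minute 271.

271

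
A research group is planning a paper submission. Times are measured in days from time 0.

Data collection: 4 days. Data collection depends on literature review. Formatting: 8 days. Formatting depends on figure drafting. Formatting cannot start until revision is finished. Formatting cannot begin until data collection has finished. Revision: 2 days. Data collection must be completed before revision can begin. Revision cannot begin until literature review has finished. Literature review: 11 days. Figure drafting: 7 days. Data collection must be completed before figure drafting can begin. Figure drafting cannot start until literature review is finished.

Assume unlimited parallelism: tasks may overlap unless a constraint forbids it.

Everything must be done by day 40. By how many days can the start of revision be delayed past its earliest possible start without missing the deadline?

Nothing blocks literature review, so it runs from day 0 to day 11.
Data collection cannot begin until literature review (finishes day 11). It runs from day 11 to 11 + 4 = day 15.
Revision needs all of data collection (finishes day 15); literature review (finishes day 11). That puts its earliest start at day 15; it finishes at 15 + 2 = day 17.

Working backward from the deadline:
Formatting has no dependents, so it just needs to finish by day 40. Starting by 40 − 8 = day 32 achieves that.
Revision must finish before formatting (must start by day 32). With a 2-day duration, revision must start by 32 − 2 = day 30.
So revision can start as early as day 15 and as late as day 30, giving 30 − 15 = 15 days of slack.

15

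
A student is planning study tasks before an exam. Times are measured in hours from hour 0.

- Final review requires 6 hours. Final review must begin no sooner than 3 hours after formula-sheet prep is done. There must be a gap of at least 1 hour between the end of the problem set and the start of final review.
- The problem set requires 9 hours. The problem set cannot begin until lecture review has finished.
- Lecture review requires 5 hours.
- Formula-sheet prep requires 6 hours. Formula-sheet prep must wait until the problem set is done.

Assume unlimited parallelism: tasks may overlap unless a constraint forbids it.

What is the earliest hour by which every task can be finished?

Lecture review has no prerequisites, so it starts at hour 0 and finishes at hour 5.
The problem set waits on lecture review (finishes hour 5), so it starts at hour 5 and finishes at 5 + 9 = hour 14.
After the problem set (finishes hour 14), formula-sheet prep can start at hour 14 and finishes at hour 20.
Final review has to wait for formula-sheet prep (finishes hour 20, plus 3-hour gap → hour 23); the problem set (finishes hour 14, plus 1-hour gap → hour 15). The latest of these is hour 23, so final review runs hour 23 to 23 + 6 = hour 29.
All tasks are finished once the last one completes. Finish times: Lecture review at 5, The problem set at 14, Formula-sheet prep at 20, Final review at 29. The latest is hour 29.

29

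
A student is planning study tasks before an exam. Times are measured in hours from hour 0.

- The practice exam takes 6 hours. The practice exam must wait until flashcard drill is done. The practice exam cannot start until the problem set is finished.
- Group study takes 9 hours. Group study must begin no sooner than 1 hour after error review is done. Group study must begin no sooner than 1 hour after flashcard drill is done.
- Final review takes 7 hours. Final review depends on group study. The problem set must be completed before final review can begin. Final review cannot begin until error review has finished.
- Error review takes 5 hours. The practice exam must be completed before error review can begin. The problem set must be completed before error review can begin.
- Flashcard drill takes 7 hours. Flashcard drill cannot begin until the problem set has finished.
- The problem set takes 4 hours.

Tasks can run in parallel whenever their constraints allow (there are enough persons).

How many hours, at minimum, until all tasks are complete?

39

The problem set has no prerequisites, so it starts at hour 0 and finishes at hour 4.
Flashcard drill cannot begin until the problem set (finishes hour 4). It runs from hour 4 to 4 + 7 = hour 11.
The practice exam cannot start until flashcard drill (finishes hour 11); the problem set (finishes hour 4). The controlling bound is hour 11, so the practice exam finishes at 11 + 6 = hour 17.
Error review cannot start until the practice exam (finishes hour 17); the problem set (finishes hour 4). The controlling bound is hour 17, so error review finishes at 17 + 5 = hour 22.
Group study has to wait for error review (finishes hour 22, plus 1-hour gap → hour 23); flashcard drill (finishes hour 11, plus 1-hour gap → hour 12). The latest of these is hour 23, so group study runs hour 23 to 23 + 9 = hour 32.
For final review: group study (finishes hour 32); the problem set (finishes hour 4); error review (finishes hour 22). Taking the maximum gives a start of hour 32, and it finishes at 32 + 7 = hour 39.
All tasks are finished once the last one completes. Finish times: The problem set at 4, Flashcard drill at 11, The practice exam at 17, Error review at 22, Group study at 32, Final review at 39. The latest is hour 39.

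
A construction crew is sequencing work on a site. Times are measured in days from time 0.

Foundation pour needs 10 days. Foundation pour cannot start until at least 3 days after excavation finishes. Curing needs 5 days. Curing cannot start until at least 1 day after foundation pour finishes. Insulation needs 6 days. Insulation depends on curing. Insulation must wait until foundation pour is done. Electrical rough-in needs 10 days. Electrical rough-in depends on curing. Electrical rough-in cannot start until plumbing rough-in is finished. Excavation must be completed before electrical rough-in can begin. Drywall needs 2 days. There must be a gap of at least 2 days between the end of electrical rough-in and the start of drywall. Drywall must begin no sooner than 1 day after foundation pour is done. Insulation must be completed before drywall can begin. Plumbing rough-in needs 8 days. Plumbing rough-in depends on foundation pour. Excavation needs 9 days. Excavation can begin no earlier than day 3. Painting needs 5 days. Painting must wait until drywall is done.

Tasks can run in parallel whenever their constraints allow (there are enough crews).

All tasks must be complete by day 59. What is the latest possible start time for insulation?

46

To finish by day 59, painting (duration 5) must start no later than day 54.
Drywall must finish before painting (must start by day 54). With a 2-day duration, drywall must start by 54 − 2 = day 52.
Insulation feeds into drywall (must start by day 52); so insulation must finish by day 52 and therefore start by day 46.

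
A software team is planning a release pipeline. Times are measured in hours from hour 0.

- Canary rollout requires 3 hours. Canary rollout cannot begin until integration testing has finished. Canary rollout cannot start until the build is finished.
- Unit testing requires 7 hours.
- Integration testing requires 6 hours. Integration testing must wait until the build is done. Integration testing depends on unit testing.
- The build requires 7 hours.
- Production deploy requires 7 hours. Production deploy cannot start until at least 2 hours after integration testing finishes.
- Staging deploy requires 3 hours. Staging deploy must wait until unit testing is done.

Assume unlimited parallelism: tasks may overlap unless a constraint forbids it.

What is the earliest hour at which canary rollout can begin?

Unit testing has no prerequisites, so it starts at hour 0 and finishes at hour 7.
Nothing blocks the build, so it runs from hour 0 to hour 7.
Integration testing has to wait for the build (finishes hour 7); unit testing (finishes hour 7). The latest of these is hour 7, so integration testing runs hour 7 to 7 + 6 = hour 13.
Canary rollout waits on integration testing (finishes hour 13); the build (finishes hour 7). The latest of these is hour 13, which is the earliest canary rollout can start.

13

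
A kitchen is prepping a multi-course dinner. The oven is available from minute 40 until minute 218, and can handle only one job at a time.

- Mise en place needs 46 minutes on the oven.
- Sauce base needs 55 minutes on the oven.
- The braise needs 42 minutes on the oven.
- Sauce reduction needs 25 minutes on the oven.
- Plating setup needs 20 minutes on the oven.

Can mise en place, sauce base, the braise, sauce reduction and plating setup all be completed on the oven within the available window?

The oven window is 218 − 40 = 178 minutes.
Running back to back, the jobs need 46 + 55 + 42 + 25 + 20 = 188 minutes on the oven.
Since 188 > 178, they cannot all fit.

No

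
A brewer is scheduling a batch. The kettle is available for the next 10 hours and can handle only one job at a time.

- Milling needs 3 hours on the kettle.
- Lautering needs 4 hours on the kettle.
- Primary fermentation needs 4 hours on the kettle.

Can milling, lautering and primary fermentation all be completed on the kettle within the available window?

No

Running back to back, the jobs need 3 + 4 + 4 = 11 hours on the kettle.
Since 11 > 10, they cannot all fit.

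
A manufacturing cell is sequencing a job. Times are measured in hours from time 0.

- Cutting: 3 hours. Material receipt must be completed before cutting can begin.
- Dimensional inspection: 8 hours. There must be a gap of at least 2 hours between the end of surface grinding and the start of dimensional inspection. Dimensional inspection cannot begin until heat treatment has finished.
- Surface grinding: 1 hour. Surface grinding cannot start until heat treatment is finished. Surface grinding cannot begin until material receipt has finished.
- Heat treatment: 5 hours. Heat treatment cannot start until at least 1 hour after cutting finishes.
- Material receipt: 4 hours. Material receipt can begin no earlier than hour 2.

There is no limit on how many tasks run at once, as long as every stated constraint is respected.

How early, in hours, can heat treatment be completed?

15

Material receipt cannot begin until its own release at hour 2. It runs from hour 2 to 2 + 4 = hour 6.
Cutting cannot begin until material receipt (finishes hour 6). It runs from hour 6 to 6 + 3 = hour 9.
Heat treatment waits on cutting (finishes hour 9, plus 1-hour gap → hour 10), so it starts at hour 10 and finishes at 10 + 5 = hour 15.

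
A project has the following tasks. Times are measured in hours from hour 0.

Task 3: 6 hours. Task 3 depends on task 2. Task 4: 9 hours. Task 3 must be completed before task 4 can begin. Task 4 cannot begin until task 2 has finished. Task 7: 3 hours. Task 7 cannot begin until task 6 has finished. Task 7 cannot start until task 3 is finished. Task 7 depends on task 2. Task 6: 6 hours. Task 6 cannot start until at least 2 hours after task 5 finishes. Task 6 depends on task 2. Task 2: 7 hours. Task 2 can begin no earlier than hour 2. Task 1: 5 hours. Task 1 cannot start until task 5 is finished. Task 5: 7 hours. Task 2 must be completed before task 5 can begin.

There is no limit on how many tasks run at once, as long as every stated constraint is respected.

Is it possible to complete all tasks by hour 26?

No

After its own release at hour 2, task 2 can start at hour 2 and finishes at hour 9.
Task 5 waits on task 2 (finishes hour 9), so it starts at hour 9 and finishes at 9 + 7 = hour 16.
Task 6 needs all of task 5 (finishes hour 16, plus 2-hour gap → hour 18); task 2 (finishes hour 9). That puts its earliest start at hour 18; it finishes at 18 + 6 = hour 24.
After task 5 (finishes hour 16), task 1 can start at hour 16 and finishes at hour 21.
Task 3 cannot begin until task 2 (finishes hour 9). It runs from hour 9 to 9 + 6 = hour 15.
Task 7 has to wait for task 6 (finishes hour 24); task 3 (finishes hour 15); task 2 (finishes hour 9). The latest of these is hour 24, so task 7 runs hour 24 to 24 + 3 = hour 27.
Task 4 cannot start until task 3 (finishes hour 15); task 2 (finishes hour 9). The controlling bound is hour 15, so task 4 finishes at 15 + 9 = hour 24.
The earliest everything can be done is hour 27, which is after the deadline of 26, so it is not possible.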